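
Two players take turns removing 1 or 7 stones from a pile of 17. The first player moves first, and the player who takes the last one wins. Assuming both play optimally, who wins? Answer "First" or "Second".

i:   0  1  2  3  4  5  6  7  8  9 10 11 12 13 14 15 16 17
     L  W  L  W  L  W  L  W  L  W  L  W  L  W  L  W  L  W
Position 17 is W, so the first player wins.

First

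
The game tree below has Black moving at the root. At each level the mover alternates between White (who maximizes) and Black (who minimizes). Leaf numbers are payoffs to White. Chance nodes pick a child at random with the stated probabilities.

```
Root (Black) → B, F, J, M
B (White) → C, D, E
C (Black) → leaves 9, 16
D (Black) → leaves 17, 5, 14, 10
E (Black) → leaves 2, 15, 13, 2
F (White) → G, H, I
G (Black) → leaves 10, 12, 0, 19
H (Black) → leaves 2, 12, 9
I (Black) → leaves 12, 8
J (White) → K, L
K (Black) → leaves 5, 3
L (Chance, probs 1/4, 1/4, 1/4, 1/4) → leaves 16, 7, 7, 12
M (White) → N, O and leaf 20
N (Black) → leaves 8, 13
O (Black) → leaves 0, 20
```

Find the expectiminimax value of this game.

C (Black): min(9, 16) = 9
D (Black): min(17, 5, 14, 10) = 5
E (Black): min(2, 15, 13, 2) = 2
B (White): max(9, 5, 2) = 9
G (Black): min(10, 12, 0, 19) = 0
H (Black): min(2, 12, 9) = 2
I (Black): min(12, 8) = 8
F (White): max(0, 2, 8) = 8
K (Black): min(5, 3) = 3
L (Chance): 1/4·16 + 1/4·7 + 1/4·7 + 1/4·12 = 10.5
J (White): max(3, 10.5) = 10.5
N (Black): min(8, 13) = 8
O (Black): min(0, 20) = 0
M (White): max(8, 0, 20) = 20
Root (Black): min(9, 8, 10.5, 20) = 8

8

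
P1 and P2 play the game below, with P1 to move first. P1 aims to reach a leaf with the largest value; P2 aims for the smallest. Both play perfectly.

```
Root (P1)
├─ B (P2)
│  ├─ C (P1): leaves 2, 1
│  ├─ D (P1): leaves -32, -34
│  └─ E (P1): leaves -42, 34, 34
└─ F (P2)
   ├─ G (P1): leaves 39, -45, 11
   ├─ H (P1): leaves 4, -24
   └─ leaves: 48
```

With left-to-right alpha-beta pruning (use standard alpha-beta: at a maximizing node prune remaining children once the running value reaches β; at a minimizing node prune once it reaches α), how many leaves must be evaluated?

C [α=-∞,β=+∞]: v=2
D [α=-∞,β=2]: v=-32
E [α=-∞,β=-32]: v=34 after child 2 ≥ β → β-cutoff, skip 1
B [α=-∞,β=+∞]: v=-32
G [α=-32,β=+∞]: v=39
H [α=-32,β=39]: v=4
F [α=-32,β=+∞]: v=4
Root [α=-∞,β=+∞]: v=4
Leaves evaluated: 12 of 13.

12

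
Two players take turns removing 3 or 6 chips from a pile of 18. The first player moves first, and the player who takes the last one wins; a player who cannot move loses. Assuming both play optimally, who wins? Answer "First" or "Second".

Compute winning (W) and losing (L) positions by backward induction:
i:   0  1  2  3  4  5  6  7  8  9 10 11 12 13 14 15 16 17 18
     L  L  L  W  W  W  W  W  W  L  L  L  W  W  W  W  W  W  L
Position 18 is L, so the second player wins.

Second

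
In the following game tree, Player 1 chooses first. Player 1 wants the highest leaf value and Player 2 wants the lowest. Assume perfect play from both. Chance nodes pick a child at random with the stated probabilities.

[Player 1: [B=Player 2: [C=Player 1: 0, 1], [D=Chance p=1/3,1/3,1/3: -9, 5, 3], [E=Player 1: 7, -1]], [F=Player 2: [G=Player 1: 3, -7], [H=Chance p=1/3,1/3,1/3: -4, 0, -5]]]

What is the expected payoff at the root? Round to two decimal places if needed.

C (Player 1): max(0, 1) = 1
D (Chance): 1/3·-9 + 1/3·5 + 1/3·3 = -0.33
E (Player 1): max(7, -1) = 7
B (Player 2): min(1, -0.33, 7) = -0.33
G (Player 1): max(3, -7) = 3
H (Chance): 1/3·-4 + 1/3·0 + 1/3·-5 = -3
F (Player 2): min(3, -3) = -3
Root (Player 1): max(-0.33, -3) = -0.33

-0.33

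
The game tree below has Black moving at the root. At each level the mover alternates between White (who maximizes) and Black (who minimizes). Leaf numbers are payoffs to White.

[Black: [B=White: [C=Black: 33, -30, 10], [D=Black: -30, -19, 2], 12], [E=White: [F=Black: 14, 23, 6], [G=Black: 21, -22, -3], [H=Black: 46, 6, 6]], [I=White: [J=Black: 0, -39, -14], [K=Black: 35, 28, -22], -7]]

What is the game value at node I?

J: min(0, -39, -14) = -39
K: min(35, 28, -22) = -22
I: max(-39, -22, -7) = -7

-7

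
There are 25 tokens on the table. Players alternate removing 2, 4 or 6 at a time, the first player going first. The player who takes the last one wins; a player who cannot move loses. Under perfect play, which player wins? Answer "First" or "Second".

Second

W/L table (W = player to move can force a win):
i:   0  1  2  3  4  5  6  7  8  9 10 11 12 13 14 15 16 17 18 19 20 21 22 23 24 25
     L  L  W  W  W  W  W  W  L  L  W  W  W  W  W  W  L  L  W  W  W  W  W  W  L  L
Position 25 is L, so the second player wins.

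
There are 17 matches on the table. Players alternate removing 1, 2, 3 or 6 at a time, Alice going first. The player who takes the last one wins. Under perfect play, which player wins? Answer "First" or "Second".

Mark each pile size as W (mover wins) or L (mover loses):
i:   0  1  2  3  4  5  6  7  8  9 10 11 12 13 14 15 16 17
     L  W  W  W  L  W  W  W  L  W  W  W  L  W  W  W  L  W
Position 17 is W, so the first player wins.

First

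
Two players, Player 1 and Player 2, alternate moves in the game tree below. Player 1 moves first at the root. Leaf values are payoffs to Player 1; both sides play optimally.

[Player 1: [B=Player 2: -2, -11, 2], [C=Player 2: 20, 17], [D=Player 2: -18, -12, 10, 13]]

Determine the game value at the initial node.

17

B (Player 2): min(-2, -11, 2) = -11
C (Player 2): min(20, 17) = 17
D (Player 2): min(-18, -12, 10, 13) = -18
Root (Player 1): max(-11, 17, -18) = 17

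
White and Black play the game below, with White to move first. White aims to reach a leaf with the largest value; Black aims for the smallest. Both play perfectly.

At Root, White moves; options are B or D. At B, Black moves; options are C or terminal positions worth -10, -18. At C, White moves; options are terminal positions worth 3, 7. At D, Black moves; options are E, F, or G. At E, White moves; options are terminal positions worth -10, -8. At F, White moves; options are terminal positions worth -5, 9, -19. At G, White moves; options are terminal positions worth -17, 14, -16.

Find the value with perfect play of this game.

-8

C (White): max(3, 7) = 7
B (Black): min(7, -10, -18) = -18
E (White): max(-10, -8) = -8
F (White): max(-5, 9, -19) = 9
G (White): max(-17, 14, -16) = 14
D (Black): min(-8, 9, 14) = -8
Root (White): max(-18, -8) = -8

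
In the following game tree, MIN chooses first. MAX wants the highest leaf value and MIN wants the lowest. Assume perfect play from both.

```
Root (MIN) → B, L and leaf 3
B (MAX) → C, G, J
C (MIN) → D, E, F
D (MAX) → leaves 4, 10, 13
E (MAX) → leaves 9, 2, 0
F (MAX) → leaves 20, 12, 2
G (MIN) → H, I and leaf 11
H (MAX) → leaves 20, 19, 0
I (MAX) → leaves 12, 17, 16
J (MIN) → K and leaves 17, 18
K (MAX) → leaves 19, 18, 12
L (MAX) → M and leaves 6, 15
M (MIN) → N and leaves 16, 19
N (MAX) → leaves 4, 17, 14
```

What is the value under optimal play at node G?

11

H: max(20, 19, 0) = 20
I: max(12, 17, 16) = 17
G: min(20, 17, 11) = 11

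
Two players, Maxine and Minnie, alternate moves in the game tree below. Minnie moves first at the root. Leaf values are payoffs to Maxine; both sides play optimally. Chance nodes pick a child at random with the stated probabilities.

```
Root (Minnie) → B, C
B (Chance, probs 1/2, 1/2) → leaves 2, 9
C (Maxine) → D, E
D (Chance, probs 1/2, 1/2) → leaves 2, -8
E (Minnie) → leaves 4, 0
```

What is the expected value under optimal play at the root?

B (Chance): 1/2·2 + 1/2·9 = 5.5
D (Chance): 1/2·2 + 1/2·-8 = -3
E (Minnie): min(4, 0) = 0
C (Maxine): max(-3, 0) = 0
Root (Minnie): min(5.5, 0) = 0

0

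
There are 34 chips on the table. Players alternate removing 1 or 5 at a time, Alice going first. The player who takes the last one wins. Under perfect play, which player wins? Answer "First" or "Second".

Second

Positions where the player to move wins (W) vs loses (L):
i:   0  1  2  3  4  5  6  7  8  9 10 11 12 13 14 15 16 17 18 19 20 21 22 23 24 25 26 27 28 29 30 31 32 33 34
     L  W  L  W  L  W  L  W  L  W  L  W  L  W  L  W  L  W  L  W  L  W  L  W  L  W  L  W  L  W  L  W  L  W  L
Position 34 is L, so the second player wins.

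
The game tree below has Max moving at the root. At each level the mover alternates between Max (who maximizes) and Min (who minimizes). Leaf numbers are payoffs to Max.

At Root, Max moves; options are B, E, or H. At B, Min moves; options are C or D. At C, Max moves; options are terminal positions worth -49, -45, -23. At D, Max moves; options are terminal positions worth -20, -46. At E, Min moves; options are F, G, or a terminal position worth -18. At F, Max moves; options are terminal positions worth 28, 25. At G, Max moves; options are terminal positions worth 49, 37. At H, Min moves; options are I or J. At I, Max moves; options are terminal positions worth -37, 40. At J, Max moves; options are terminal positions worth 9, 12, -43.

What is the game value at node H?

12

I: max(-37, 40) = 40
J: max(9, 12, -43) = 12
H: min(40, 12) = 12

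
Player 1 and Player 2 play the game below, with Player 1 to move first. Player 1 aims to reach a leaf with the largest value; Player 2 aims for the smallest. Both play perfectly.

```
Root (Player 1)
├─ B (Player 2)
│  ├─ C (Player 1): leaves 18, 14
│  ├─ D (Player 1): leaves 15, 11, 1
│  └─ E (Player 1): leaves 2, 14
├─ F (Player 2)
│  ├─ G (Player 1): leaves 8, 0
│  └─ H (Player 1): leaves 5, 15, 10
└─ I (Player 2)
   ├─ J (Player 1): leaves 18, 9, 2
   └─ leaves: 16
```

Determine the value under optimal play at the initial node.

C (Player 1): max(18, 14) = 18
D (Player 1): max(15, 11, 1) = 15
E (Player 1): max(2, 14) = 14
B (Player 2): min(18, 15, 14) = 14
G (Player 1): max(8, 0) = 8
H (Player 1): max(5, 15, 10) = 15
F (Player 2): min(8, 15) = 8
J (Player 1): max(18, 9, 2) = 18
I (Player 2): min(18, 16) = 16
Root (Player 1): max(14, 8, 16) = 16

16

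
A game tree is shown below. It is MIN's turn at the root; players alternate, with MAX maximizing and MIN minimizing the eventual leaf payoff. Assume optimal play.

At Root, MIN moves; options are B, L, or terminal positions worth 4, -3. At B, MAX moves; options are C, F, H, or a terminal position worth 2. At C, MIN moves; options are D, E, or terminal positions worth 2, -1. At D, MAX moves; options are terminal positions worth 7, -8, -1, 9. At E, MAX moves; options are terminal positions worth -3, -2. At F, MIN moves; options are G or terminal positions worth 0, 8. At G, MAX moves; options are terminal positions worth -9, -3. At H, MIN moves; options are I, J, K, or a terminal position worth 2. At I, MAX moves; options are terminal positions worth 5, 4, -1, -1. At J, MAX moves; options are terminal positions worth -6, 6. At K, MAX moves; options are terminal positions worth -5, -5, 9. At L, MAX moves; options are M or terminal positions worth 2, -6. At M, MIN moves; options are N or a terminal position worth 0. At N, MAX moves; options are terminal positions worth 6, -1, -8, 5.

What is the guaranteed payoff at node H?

I: max(5, 4, -1, -1) = 5
J: max(-6, 6) = 6
K: max(-5, -5, 9) = 9
H: min(5, 6, 9, 2) = 2

2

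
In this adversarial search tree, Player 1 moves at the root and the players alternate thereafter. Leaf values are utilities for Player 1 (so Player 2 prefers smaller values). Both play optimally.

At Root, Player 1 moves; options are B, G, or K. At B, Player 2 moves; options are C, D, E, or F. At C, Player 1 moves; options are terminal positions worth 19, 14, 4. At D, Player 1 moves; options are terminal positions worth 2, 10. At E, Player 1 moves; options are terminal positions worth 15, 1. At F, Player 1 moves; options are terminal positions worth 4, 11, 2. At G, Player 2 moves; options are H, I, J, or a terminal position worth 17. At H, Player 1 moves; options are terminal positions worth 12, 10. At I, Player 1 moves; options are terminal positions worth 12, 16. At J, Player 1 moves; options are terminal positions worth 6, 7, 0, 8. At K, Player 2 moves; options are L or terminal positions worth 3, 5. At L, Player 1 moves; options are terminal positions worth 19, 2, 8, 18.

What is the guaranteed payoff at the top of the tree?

10

C (Player 1): max(19, 14, 4) = 19
D (Player 1): max(2, 10) = 10
E (Player 1): max(15, 1) = 15
F (Player 1): max(4, 11, 2) = 11
B (Player 2): min(19, 10, 15, 11) = 10
H (Player 1): max(12, 10) = 12
I (Player 1): max(12, 16) = 16
J (Player 1): max(6, 7, 0, 8) = 8
G (Player 2): min(12, 16, 8, 17) = 8
L (Player 1): max(19, 2, 8, 18) = 19
K (Player 2): min(19, 3, 5) = 3
Root (Player 1): max(10, 8, 3) = 10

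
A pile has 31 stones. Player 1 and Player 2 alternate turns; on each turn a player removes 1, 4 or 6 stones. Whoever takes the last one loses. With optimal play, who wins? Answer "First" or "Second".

Second

Compute winning (W) and losing (L) positions by backward induction:
i:   0  1  2  3  4  5  6  7  8  9 10 11 12 13 14 15 16 17 18 19 20 21 22 23 24 25 26 27 28 29 30 31
     W  L  W  L  W  W  L  W  L  W  W  L  W  L  W  W  L  W  L  W  W  L  W  L  W  W  L  W  L  W  W  L
Position 31 is L, so the second player wins.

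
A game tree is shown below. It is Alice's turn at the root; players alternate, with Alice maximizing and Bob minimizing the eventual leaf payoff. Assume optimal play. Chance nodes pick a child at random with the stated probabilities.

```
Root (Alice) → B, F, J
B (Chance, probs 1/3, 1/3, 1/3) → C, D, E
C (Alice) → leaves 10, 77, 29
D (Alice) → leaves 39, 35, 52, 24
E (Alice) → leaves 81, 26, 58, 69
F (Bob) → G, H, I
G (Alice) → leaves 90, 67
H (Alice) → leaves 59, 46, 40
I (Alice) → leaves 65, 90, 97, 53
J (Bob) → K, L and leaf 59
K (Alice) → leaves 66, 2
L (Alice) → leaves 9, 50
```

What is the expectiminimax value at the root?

70

C (Alice): max(10, 77, 29) = 77
D (Alice): max(39, 35, 52, 24) = 52
E (Alice): max(81, 26, 58, 69) = 81
B (Chance): 1/3·77 + 1/3·52 + 1/3·81 = 70
G (Alice): max(90, 67) = 90
H (Alice): max(59, 46, 40) = 59
I (Alice): max(65, 90, 97, 53) = 97
F (Bob): min(90, 59, 97) = 59
K (Alice): max(66, 2) = 66
L (Alice): max(9, 50) = 50
J (Bob): min(66, 50, 59) = 50
Root (Alice): max(70, 59, 50) = 70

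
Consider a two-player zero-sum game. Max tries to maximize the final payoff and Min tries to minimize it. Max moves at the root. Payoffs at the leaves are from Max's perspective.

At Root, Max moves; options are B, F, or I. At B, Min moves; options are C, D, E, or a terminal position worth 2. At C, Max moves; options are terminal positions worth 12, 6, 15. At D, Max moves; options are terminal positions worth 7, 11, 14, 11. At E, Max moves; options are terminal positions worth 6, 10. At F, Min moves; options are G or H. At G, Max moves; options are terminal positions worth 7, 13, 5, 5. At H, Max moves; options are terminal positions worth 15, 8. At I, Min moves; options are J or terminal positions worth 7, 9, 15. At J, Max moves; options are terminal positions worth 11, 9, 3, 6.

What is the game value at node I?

J: max(11, 9, 3, 6) = 11
I: min(11, 7, 9, 15) = 7

7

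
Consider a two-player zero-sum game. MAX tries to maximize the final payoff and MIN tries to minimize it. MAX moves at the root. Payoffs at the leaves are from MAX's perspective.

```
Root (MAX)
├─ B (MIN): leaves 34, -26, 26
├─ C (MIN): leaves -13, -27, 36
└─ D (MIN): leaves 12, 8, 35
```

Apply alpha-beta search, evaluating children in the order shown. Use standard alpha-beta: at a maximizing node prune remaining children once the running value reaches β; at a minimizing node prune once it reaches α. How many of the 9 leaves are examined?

8

B [α=-∞,β=+∞]: v=-26
C [α=-26,β=+∞]: v=-27 after child 2 ≤ α → α-cutoff, skip 1
D [α=-26,β=+∞]: v=8
Root [α=-∞,β=+∞]: v=8
Leaves evaluated: 8 of 9.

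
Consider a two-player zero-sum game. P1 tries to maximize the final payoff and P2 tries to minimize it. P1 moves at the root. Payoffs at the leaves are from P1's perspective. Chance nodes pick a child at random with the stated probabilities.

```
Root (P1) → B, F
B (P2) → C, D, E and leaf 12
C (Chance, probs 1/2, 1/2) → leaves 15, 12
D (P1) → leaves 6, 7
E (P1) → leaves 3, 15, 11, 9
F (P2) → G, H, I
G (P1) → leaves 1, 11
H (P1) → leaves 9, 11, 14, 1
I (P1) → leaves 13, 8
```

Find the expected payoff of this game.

C (Chance): 1/2·15 + 1/2·12 = 13.5
D (P1): max(6, 7) = 7
E (P1): max(3, 15, 11, 9) = 15
B (P2): min(13.5, 7, 15, 12) = 7
G (P1): max(1, 11) = 11
H (P1): max(9, 11, 14, 1) = 14
I (P1): max(13, 8) = 13
F (P2): min(11, 14, 13) = 11
Root (P1): max(7, 11) = 11

11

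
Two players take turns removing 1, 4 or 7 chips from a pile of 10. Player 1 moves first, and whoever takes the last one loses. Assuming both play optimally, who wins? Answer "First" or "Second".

i:   0  1  2  3  4  5  6  7  8  9 10
     W  L  W  L  W  W  L  W  W  L  W
Position 10 is W, so the first player wins.

First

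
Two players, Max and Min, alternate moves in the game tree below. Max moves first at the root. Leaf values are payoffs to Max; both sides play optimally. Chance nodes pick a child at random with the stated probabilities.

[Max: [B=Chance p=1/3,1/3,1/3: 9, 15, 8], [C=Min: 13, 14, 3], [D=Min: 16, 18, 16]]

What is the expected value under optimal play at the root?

16

B (Chance): 1/3·9 + 1/3·15 + 1/3·8 = 10.67
C (Min): min(13, 14, 3) = 3
D (Min): min(16, 18, 16) = 16
Root (Max): max(10.67, 3, 16) = 16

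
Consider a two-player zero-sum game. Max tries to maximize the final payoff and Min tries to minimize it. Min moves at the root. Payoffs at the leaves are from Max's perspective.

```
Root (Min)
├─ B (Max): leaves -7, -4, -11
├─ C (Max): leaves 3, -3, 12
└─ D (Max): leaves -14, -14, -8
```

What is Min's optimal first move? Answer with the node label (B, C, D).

B (Max): max(-7, -4, -11) = -4
C (Max): max(3, -3, 12) = 12
D (Max): max(-14, -14, -8) = -8
Root (Min): min(-4, 12, -8) = -8
Min picks the child with the lowest value: D (value -8).

D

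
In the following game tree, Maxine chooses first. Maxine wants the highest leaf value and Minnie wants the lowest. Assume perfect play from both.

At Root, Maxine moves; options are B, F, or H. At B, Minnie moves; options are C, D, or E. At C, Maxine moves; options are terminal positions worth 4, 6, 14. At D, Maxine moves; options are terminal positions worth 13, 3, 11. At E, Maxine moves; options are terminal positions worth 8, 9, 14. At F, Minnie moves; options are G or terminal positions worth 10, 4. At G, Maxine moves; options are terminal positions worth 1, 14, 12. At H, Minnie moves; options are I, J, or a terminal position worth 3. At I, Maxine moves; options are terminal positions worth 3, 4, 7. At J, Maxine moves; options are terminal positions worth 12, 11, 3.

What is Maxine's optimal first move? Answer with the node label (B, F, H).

B

C (Maxine): max(4, 6, 14) = 14
D (Maxine): max(13, 3, 11) = 13
E (Maxine): max(8, 9, 14) = 14
B (Minnie): min(14, 13, 14) = 13
G (Maxine): max(1, 14, 12) = 14
F (Minnie): min(14, 10, 4) = 4
I (Maxine): max(3, 4, 7) = 7
J (Maxine): max(12, 11, 3) = 12
H (Minnie): min(7, 12, 3) = 3
Root (Maxine): max(13, 4, 3) = 13
Maxine picks the child with the highest value: B (value 13).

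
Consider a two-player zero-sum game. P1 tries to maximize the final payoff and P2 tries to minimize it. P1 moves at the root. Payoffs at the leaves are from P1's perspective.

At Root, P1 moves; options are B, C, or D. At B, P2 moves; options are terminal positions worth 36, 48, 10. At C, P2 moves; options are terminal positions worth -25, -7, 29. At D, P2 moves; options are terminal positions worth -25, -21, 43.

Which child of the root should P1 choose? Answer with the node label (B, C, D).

B

B (P2): min(36, 48, 10) = 10
C (P2): min(-25, -7, 29) = -25
D (P2): min(-25, -21, 43) = -25
Root (P1): max(10, -25, -25) = 10
P1 picks the child with the highest value: B (value 10).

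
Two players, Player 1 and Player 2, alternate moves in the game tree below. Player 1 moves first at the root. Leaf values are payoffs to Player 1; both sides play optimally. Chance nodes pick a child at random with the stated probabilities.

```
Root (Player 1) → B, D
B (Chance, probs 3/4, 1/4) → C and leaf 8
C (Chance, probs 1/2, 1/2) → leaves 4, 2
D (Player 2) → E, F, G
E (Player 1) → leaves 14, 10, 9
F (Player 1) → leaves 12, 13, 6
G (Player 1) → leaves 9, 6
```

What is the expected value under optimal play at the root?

C (Chance): 1/2·4 + 1/2·2 = 3
B (Chance): 3/4·3 + 1/4·8 = 4.25
E (Player 1): max(14, 10, 9) = 14
F (Player 1): max(12, 13, 6) = 13
G (Player 1): max(9, 6) = 9
D (Player 2): min(14, 13, 9) = 9
Root (Player 1): max(4.25, 9) = 9

9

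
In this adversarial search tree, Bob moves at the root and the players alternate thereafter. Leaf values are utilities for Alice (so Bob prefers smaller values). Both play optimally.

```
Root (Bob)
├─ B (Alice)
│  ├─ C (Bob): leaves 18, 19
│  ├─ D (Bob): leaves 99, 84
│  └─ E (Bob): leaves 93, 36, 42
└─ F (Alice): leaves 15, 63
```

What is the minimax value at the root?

63

C (Bob): min(18, 19) = 18
D (Bob): min(99, 84) = 84
E (Bob): min(93, 36, 42) = 36
B (Alice): max(18, 84, 36) = 84
F (Alice): max(15, 63) = 63
Root (Bob): min(84, 63) = 63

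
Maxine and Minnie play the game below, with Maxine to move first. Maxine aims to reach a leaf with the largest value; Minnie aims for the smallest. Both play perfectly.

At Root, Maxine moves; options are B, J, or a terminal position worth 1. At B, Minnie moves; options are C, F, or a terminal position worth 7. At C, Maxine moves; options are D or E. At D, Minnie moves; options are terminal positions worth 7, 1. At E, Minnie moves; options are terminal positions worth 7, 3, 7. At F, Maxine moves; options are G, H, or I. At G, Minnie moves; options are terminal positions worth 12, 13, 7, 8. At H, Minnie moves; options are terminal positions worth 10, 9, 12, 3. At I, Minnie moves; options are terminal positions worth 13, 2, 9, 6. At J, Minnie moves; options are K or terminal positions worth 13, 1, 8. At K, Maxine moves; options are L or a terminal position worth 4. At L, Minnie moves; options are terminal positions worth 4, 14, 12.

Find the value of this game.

D (Minnie): min(7, 1) = 1
E (Minnie): min(7, 3, 7) = 3
C (Maxine): max(1, 3) = 3
G (Minnie): min(12, 13, 7, 8) = 7
H (Minnie): min(10, 9, 12, 3) = 3
I (Minnie): min(13, 2, 9, 6) = 2
F (Maxine): max(7, 3, 2) = 7
B (Minnie): min(3, 7, 7) = 3
L (Minnie): min(4, 14, 12) = 4
K (Maxine): max(4, 4) = 4
J (Minnie): min(4, 13, 1, 8) = 1
Root (Maxine): max(3, 1, 1) = 3

3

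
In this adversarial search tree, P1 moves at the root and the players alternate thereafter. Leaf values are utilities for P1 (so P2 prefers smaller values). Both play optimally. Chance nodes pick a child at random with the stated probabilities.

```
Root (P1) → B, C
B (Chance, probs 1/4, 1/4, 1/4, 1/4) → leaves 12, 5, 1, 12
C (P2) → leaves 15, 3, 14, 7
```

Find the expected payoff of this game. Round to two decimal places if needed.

7.5

B (Chance): 1/4·12 + 1/4·5 + 1/4·1 + 1/4·12 = 7.5
C (P2): min(15, 3, 14, 7) = 3
Root (P1): max(7.5, 3) = 7.5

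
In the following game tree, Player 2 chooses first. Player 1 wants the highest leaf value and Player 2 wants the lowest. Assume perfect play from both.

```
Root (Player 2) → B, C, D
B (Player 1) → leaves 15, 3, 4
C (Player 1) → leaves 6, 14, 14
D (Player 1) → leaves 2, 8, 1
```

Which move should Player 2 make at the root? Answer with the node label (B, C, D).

B (Player 1): max(15, 3, 4) = 15
C (Player 1): max(6, 14, 14) = 14
D (Player 1): max(2, 8, 1) = 8
Root (Player 2): min(15, 14, 8) = 8
Player 2 picks the child with the lowest value: D (value 8).

D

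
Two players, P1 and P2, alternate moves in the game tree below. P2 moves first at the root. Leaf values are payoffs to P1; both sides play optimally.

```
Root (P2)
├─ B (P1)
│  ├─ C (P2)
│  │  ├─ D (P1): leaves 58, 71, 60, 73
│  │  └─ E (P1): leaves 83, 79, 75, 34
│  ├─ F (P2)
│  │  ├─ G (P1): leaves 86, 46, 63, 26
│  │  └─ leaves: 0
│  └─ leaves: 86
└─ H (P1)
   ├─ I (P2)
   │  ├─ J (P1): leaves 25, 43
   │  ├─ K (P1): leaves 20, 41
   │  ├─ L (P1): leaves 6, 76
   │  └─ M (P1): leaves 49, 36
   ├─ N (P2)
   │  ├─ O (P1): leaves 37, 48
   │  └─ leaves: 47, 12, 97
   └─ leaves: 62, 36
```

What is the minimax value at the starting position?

62

D (P1): max(58, 71, 60, 73) = 73
E (P1): max(83, 79, 75, 34) = 83
C (P2): min(73, 83) = 73
G (P1): max(86, 46, 63, 26) = 86
F (P2): min(86, 0) = 0
B (P1): max(73, 0, 86) = 86
J (P1): max(25, 43) = 43
K (P1): max(20, 41) = 41
L (P1): max(6, 76) = 76
M (P1): max(49, 36) = 49
I (P2): min(43, 41, 76, 49) = 41
O (P1): max(37, 48) = 48
N (P2): min(48, 47, 12, 97) = 12
H (P1): max(41, 12, 62, 36) = 62
Root (P2): min(86, 62) = 62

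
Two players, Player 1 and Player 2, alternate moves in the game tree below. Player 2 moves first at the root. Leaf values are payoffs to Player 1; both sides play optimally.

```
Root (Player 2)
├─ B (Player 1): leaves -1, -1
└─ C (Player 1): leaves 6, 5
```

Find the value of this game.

-1

B (Player 1): max(-1, -1) = -1
C (Player 1): max(6, 5) = 6
Root (Player 2): min(-1, 6) = -1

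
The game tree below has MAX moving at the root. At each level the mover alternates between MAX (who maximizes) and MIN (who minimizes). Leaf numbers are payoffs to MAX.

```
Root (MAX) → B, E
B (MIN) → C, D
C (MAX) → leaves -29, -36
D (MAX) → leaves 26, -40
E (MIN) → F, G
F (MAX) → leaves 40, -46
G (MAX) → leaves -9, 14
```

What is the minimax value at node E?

14

F: max(40, -46) = 40
G: max(-9, 14) = 14
E: min(40, 14) = 14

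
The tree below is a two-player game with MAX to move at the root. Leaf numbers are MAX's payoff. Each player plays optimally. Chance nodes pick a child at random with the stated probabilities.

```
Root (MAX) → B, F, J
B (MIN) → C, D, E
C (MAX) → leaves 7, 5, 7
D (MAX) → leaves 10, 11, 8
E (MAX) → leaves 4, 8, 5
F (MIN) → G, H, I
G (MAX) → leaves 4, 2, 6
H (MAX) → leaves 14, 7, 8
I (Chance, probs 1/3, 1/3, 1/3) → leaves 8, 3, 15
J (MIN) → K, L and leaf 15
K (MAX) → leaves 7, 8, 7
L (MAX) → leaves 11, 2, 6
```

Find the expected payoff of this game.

8

C (MAX): max(7, 5, 7) = 7
D (MAX): max(10, 11, 8) = 11
E (MAX): max(4, 8, 5) = 8
B (MIN): min(7, 11, 8) = 7
G (MAX): max(4, 2, 6) = 6
H (MAX): max(14, 7, 8) = 14
I (Chance): 1/3·8 + 1/3·3 + 1/3·15 = 8.67
F (MIN): min(6, 14, 8.67) = 6
K (MAX): max(7, 8, 7) = 8
L (MAX): max(11, 2, 6) = 11
J (MIN): min(8, 11, 15) = 8
Root (MAX): max(7, 6, 8) = 8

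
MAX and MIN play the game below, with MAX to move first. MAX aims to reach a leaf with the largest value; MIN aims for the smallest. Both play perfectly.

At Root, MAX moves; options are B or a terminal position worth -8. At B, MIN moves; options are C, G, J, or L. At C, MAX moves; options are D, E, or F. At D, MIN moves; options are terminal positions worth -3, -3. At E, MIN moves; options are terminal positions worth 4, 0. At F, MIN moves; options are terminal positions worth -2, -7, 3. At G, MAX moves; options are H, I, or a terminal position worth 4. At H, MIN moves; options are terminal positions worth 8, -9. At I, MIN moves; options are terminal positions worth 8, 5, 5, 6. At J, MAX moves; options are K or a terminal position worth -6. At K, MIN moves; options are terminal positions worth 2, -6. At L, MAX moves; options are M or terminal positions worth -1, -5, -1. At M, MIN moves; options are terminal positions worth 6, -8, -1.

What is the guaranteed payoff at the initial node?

D (MIN): min(-3, -3) = -3
E (MIN): min(4, 0) = 0
F (MIN): min(-2, -7, 3) = -7
C (MAX): max(-3, 0, -7) = 0
H (MIN): min(8, -9) = -9
I (MIN): min(8, 5, 5, 6) = 5
G (MAX): max(-9, 5, 4) = 5
K (MIN): min(2, -6) = -6
J (MAX): max(-6, -6) = -6
M (MIN): min(6, -8, -1) = -8
L (MAX): max(-8, -1, -5, -1) = -1
B (MIN): min(0, 5, -6, -1) = -6
Root (MAX): max(-6, -8) = -6

-6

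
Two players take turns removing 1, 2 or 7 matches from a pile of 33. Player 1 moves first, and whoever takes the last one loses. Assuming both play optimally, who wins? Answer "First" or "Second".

First

i:   0  1  2  3  4  5  6  7  8  9 10 11 12 13 14 15 16 17 18 19 20 21 22 23 24 25 26 27 28 29 30 31 32 33
     W  L  W  W  L  W  W  L  W  W  L  W  W  L  W  W  L  W  W  L  W  W  L  W  W  L  W  W  L  W  W  L  W  W
Position 33 is W, so the first player wins.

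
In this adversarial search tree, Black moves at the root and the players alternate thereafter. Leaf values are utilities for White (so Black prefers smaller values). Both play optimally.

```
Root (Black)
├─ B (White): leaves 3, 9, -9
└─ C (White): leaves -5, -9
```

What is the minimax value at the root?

-5

B (White): max(3, 9, -9) = 9
C (White): max(-5, -9) = -5
Root (Black): min(9, -5) = -5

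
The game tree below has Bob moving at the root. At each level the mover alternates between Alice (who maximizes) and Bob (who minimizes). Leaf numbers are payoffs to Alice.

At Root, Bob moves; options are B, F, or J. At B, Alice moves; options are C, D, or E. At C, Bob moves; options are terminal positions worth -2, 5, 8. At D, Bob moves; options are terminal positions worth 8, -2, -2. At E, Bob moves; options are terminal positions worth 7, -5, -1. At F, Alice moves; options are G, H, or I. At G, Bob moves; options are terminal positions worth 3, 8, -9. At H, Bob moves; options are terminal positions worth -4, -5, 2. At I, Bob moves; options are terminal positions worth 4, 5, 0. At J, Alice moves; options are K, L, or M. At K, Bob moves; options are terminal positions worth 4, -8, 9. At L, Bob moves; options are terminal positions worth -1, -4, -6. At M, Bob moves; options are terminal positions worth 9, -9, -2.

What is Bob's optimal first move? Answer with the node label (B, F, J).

C (Bob): min(-2, 5, 8) = -2
D (Bob): min(8, -2, -2) = -2
E (Bob): min(7, -5, -1) = -5
B (Alice): max(-2, -2, -5) = -2
G (Bob): min(3, 8, -9) = -9
H (Bob): min(-4, -5, 2) = -5
I (Bob): min(4, 5, 0) = 0
F (Alice): max(-9, -5, 0) = 0
K (Bob): min(4, -8, 9) = -8
L (Bob): min(-1, -4, -6) = -6
M (Bob): min(9, -9, -2) = -9
J (Alice): max(-8, -6, -9) = -6
Root (Bob): min(-2, 0, -6) = -6
Bob picks the child with the lowest value: J (value -6).

J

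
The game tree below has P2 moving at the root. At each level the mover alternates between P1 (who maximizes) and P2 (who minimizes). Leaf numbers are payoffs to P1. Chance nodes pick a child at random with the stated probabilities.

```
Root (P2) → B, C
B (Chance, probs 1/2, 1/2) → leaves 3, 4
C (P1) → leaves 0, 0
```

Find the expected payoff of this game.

B (Chance): 1/2·3 + 1/2·4 = 3.5
C (P1): max(0, 0) = 0
Root (P2): min(3.5, 0) = 0

0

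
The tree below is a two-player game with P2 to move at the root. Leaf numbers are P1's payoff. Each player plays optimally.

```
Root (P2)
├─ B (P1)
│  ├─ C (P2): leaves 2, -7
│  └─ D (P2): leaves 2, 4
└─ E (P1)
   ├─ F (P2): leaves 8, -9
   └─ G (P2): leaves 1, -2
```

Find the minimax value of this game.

C (P2): min(2, -7) = -7
D (P2): min(2, 4) = 2
B (P1): max(-7, 2) = 2
F (P2): min(8, -9) = -9
G (P2): min(1, -2) = -2
E (P1): max(-9, -2) = -2
Root (P2): min(2, -2) = -2

-2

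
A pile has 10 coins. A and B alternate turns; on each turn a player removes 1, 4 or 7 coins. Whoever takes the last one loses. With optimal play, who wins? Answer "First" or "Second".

First

i:   0  1  2  3  4  5  6  7  8  9 10
     W  L  W  L  W  W  L  W  W  L  W
Position 10 is W, so the first player wins.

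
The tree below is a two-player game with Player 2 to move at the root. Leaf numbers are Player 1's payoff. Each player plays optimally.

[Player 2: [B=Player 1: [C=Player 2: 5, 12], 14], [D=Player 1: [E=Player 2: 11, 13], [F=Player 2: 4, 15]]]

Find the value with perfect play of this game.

C (Player 2): min(5, 12) = 5
B (Player 1): max(5, 14) = 14
E (Player 2): min(11, 13) = 11
F (Player 2): min(4, 15) = 4
D (Player 1): max(11, 4) = 11
Root (Player 2): min(14, 11) = 11

11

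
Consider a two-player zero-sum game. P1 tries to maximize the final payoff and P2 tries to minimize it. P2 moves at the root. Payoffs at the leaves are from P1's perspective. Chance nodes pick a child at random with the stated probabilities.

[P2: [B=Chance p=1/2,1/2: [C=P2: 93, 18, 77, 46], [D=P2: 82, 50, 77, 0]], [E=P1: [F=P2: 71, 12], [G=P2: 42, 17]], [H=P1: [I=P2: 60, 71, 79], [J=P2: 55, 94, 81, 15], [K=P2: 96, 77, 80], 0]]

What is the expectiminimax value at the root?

9

C (P2): min(93, 18, 77, 46) = 18
D (P2): min(82, 50, 77, 0) = 0
B (Chance): 1/2·18 + 1/2·0 = 9
F (P2): min(71, 12) = 12
G (P2): min(42, 17) = 17
E (P1): max(12, 17) = 17
I (P2): min(60, 71, 79) = 60
J (P2): min(55, 94, 81, 15) = 15
K (P2): min(96, 77, 80) = 77
H (P1): max(60, 15, 77, 0) = 77
Root (P2): min(9, 17, 77) = 9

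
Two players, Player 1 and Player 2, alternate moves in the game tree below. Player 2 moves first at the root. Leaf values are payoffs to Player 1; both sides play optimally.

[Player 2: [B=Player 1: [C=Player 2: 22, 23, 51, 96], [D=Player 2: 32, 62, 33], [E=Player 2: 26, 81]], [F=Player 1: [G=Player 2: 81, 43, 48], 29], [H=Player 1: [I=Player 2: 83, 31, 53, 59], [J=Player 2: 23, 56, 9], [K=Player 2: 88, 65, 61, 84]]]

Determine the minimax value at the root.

C (Player 2): min(22, 23, 51, 96) = 22
D (Player 2): min(32, 62, 33) = 32
E (Player 2): min(26, 81) = 26
B (Player 1): max(22, 32, 26) = 32
G (Player 2): min(81, 43, 48) = 43
F (Player 1): max(43, 29) = 43
I (Player 2): min(83, 31, 53, 59) = 31
J (Player 2): min(23, 56, 9) = 9
K (Player 2): min(88, 65, 61, 84) = 61
H (Player 1): max(31, 9, 61) = 61
Root (Player 2): min(32, 43, 61) = 32

32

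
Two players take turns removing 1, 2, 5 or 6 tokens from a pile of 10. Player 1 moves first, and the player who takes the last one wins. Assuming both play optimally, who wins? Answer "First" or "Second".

Compute winning (W) and losing (L) positions by backward induction:
i:   0  1  2  3  4  5  6  7  8  9 10
     L  W  W  L  W  W  W  L  W  W  L
Position 10 is L, so the second player wins.

Second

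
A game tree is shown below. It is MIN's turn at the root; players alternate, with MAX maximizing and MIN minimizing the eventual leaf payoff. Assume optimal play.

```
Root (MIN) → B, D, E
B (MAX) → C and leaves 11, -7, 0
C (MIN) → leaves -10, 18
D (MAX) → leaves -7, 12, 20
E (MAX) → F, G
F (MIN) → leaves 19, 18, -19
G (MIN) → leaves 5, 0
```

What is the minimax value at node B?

11

C: min(-10, 18) = -10
B: max(-10, 11, -7, 0) = 11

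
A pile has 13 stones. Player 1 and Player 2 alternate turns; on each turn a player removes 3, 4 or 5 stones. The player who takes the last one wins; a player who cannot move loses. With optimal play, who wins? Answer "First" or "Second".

First

Compute winning (W) and losing (L) positions by backward induction:
i:   0  1  2  3  4  5  6  7  8  9 10 11 12 13
     L  L  L  W  W  W  W  W  L  L  L  W  W  W
Position 13 is W, so the first player wins.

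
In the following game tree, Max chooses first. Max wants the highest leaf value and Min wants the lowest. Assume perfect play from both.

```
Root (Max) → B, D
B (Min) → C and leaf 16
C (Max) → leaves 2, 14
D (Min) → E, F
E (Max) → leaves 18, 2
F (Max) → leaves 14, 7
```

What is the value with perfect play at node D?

E: max(18, 2) = 18
F: max(14, 7) = 14
D: min(18, 14) = 14

14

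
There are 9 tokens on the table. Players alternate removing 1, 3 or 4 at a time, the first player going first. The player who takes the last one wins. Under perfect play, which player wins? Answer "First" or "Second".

Second

Compute winning (W) and losing (L) positions by backward induction:
i:   0  1  2  3  4  5  6  7  8  9
     L  W  L  W  W  W  W  L  W  L
Position 9 is L, so the second player wins.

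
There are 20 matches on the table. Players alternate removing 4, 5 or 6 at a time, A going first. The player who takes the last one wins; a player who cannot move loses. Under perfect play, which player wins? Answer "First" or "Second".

Second

Compute winning (W) and losing (L) positions by backward induction:
i:   0  1  2  3  4  5  6  7  8  9 10 11 12 13 14 15 16 17 18 19 20
     L  L  L  L  W  W  W  W  W  W  L  L  L  L  W  W  W  W  W  W  L
Position 20 is L, so the second player wins.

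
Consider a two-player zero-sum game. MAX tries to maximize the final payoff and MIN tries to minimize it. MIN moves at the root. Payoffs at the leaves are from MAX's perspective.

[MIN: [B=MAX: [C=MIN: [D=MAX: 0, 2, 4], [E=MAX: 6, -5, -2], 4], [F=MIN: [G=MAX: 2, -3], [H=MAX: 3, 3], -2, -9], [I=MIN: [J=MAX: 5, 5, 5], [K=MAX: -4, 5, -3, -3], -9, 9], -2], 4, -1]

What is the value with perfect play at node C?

D: max(0, 2, 4) = 4
E: max(6, -5, -2) = 6
C: min(4, 6, 4) = 4

4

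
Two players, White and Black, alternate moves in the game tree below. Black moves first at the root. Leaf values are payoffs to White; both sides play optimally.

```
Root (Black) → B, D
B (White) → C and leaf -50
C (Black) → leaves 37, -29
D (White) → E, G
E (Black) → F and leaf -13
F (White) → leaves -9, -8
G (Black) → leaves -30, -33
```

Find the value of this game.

-29

C (Black): min(37, -29) = -29
B (White): max(-29, -50) = -29
F (White): max(-9, -8) = -8
E (Black): min(-8, -13) = -13
G (Black): min(-30, -33) = -33
D (White): max(-13, -33) = -13
Root (Black): min(-29, -13) = -29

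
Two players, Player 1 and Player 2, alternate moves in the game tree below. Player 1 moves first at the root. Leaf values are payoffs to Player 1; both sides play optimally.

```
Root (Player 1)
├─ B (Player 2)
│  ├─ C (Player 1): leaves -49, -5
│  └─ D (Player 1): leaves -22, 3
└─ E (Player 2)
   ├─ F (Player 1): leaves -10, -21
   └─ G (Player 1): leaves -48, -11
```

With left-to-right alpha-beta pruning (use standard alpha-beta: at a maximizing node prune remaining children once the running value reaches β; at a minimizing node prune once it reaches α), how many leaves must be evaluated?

6

C [α=-∞,β=+∞]: v=-5
D [α=-∞,β=-5]: v=3
B [α=-∞,β=+∞]: v=-5
F [α=-5,β=+∞]: v=-10
E [α=-5,β=+∞]: v=-10 after child 1 ≤ α → α-cutoff, skip 1
Root [α=-∞,β=+∞]: v=-5
Leaves evaluated: 6 of 8.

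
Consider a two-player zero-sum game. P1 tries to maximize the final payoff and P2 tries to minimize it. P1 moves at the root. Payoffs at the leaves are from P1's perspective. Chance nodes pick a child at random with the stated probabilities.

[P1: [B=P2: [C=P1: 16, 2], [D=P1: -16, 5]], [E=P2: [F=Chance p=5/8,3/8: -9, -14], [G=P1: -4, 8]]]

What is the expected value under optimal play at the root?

C (P1): max(16, 2) = 16
D (P1): max(-16, 5) = 5
B (P2): min(16, 5) = 5
F (Chance): 5/8·-9 + 3/8·-14 = -10.88
G (P1): max(-4, 8) = 8
E (P2): min(-10.88, 8) = -10.88
Root (P1): max(5, -10.88) = 5

5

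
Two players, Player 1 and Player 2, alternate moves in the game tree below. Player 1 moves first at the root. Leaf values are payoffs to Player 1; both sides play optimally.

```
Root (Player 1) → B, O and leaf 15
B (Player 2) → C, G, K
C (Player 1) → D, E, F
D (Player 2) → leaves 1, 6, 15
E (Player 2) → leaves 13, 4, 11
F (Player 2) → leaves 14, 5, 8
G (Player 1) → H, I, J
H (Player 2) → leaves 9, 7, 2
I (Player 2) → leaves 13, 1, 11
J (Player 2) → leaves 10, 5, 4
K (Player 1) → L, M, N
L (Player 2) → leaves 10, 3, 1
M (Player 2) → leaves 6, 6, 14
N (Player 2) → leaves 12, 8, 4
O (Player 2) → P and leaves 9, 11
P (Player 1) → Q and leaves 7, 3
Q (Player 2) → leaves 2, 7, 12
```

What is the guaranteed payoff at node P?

7

Q: min(2, 7, 12) = 2
P: max(2, 7, 3) = 7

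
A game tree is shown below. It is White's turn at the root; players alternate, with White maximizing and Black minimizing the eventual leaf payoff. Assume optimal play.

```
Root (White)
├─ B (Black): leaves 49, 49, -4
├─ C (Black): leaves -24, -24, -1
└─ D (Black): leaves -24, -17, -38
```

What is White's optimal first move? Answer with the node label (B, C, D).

B

B (Black): min(49, 49, -4) = -4
C (Black): min(-24, -24, -1) = -24
D (Black): min(-24, -17, -38) = -38
Root (White): max(-4, -24, -38) = -4
White picks the child with the highest value: B (value -4).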